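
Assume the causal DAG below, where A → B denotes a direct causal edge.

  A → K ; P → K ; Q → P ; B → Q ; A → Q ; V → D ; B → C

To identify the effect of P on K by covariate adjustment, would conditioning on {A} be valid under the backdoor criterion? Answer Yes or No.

Yes

Backdoor paths from P to K (paths whose first edge points into P):
  P1: P <- Q <- A -> K
Condition 1 (no descendant of P in the set): holds — descendants of P are {K}; none are in {A}.
Condition 2 (every backdoor path blocked by {A}):
  P1: blocked at fork node A ∈ conditioning set.
{A} satisfies the backdoor criterion.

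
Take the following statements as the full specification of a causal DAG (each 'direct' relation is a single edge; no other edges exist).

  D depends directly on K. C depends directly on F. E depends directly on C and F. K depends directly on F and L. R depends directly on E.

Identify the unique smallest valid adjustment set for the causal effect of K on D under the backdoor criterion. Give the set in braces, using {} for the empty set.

{}

Variables eligible for adjustment (non-descendants of K, excluding K and D): {C, E, F, L, R}.
Backdoor paths from K to D:
  (none)
With no backdoor paths the empty set already satisfies the criterion, and it is trivially minimal.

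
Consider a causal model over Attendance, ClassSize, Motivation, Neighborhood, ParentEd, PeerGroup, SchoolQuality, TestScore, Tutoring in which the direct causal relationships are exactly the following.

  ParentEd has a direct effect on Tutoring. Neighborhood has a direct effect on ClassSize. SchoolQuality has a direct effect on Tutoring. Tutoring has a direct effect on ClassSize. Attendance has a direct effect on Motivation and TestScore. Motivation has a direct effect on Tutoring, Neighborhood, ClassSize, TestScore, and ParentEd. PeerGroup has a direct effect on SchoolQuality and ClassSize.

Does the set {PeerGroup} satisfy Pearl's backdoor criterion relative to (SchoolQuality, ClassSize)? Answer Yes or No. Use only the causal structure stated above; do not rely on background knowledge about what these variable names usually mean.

Yes

Backdoor paths from SchoolQuality to ClassSize (paths whose first edge points into SchoolQuality):
  P1: SchoolQuality <- PeerGroup -> ClassSize
Condition 1 (no descendant of SchoolQuality in the set): holds — descendants of SchoolQuality are {ClassSize, Tutoring}; none are in {PeerGroup}.
Condition 2 (every backdoor path blocked by {PeerGroup}):
  P1: blocked at fork node PeerGroup ∈ conditioning set.
{PeerGroup} satisfies the backdoor criterion.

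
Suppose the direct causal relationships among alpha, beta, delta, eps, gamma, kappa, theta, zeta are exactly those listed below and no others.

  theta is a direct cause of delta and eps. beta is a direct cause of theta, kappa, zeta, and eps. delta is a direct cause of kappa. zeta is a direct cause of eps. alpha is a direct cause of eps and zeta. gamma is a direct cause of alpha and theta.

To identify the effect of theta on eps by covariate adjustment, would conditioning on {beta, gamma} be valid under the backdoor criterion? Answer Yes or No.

Backdoor paths from theta to eps (paths whose first edge points into theta):
  P1: theta <- gamma -> alpha -> zeta <- beta -> eps
  P2: theta <- gamma -> alpha -> zeta -> eps
  P3: theta <- gamma -> alpha -> eps
  P4: theta <- beta -> zeta <- alpha -> eps
  P5: theta <- beta -> zeta -> eps
  P6: theta <- beta -> eps
Condition 1 (no descendant of theta in the set): holds — descendants of theta are {delta, eps, kappa}; none are in {beta, gamma}.
Condition 2 (every backdoor path blocked by {beta, gamma}):
  P1: blocked at fork node gamma ∈ conditioning set.
  P2: blocked at fork node gamma ∈ conditioning set.
  P3: blocked at fork node gamma ∈ conditioning set.
  P4: blocked at fork node beta ∈ conditioning set.
  P5: blocked at fork node beta ∈ conditioning set.
  P6: blocked at fork node beta ∈ conditioning set.
{beta, gamma} satisfies the backdoor criterion.

Yes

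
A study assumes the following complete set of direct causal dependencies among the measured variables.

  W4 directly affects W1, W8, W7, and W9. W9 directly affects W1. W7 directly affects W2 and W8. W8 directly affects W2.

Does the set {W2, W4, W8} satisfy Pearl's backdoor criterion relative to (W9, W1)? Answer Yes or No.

Backdoor paths from W9 to W1 (paths whose first edge points into W9):
  P1: W9 <- W4 -> W1
Condition 1 (no descendant of W9 in the set): holds — descendants of W9 are {W1}; none are in {W2, W4, W8}.
Condition 2 (every backdoor path blocked by {W2, W4, W8}):
  P1: blocked at fork node W4 ∈ conditioning set.
{W2, W4, W8} satisfies the backdoor criterion.

Yes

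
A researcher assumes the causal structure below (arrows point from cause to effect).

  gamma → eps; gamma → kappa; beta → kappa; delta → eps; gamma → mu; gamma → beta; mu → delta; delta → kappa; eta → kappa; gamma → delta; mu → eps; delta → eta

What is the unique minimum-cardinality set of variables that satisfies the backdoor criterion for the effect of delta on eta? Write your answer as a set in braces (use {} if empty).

{}

Variables eligible for adjustment (non-descendants of delta, excluding delta and eta): {beta, gamma, mu}.
Backdoor paths from delta to eta:
  P1: delta <- gamma -> beta -> kappa <- eta
  P2: delta <- gamma -> kappa <- eta
  P3: delta <- mu <- gamma -> beta -> kappa <- eta
  P4: delta <- mu <- gamma -> kappa <- eta
  P5: delta <- mu -> eps <- gamma -> beta -> kappa <- eta
  P6: delta <- mu -> eps <- gamma -> kappa <- eta
Each backdoor path contains an unconditioned collider, so every path is already blocked with the empty conditioning set:
  P1: blocked at collider kappa (neither it nor any descendant is in the conditioning set).
  P2: blocked at collider kappa (neither it nor any descendant is in the conditioning set).
  P3: blocked at collider kappa (neither it nor any descendant is in the conditioning set).
  P4: blocked at collider kappa (neither it nor any descendant is in the conditioning set).
  P5: blocked at collider eps (neither it nor any descendant is in the conditioning set).
  P6: blocked at collider eps (neither it nor any descendant is in the conditioning set).
The empty set is therefore the unique smallest valid set.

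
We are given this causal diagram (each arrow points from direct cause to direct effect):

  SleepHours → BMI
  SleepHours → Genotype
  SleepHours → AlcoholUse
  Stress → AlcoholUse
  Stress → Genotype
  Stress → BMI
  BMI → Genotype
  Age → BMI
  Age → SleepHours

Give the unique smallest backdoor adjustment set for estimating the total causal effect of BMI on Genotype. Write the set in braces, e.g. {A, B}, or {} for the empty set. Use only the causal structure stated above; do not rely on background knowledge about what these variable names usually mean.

Variables eligible for adjustment (non-descendants of BMI, excluding BMI and Genotype): {Age, AlcoholUse, SleepHours, Stress}.
Backdoor paths from BMI to Genotype:
  P1: BMI <- Age -> SleepHours -> Genotype
  P2: BMI <- Age -> SleepHours -> AlcoholUse <- Stress -> Genotype
  P3: BMI <- SleepHours -> Genotype
  P4: BMI <- SleepHours -> AlcoholUse <- Stress -> Genotype
  P5: BMI <- Stress -> Genotype
  P6: BMI <- Stress -> AlcoholUse <- SleepHours -> Genotype
The empty set is not sufficient: P1 (BMI <- Age -> SleepHours -> Genotype) has no collider blocking it and no conditioned non-collider, so it is open.
Try {SleepHours, Stress}:
  P1: blocked at chain node SleepHours ∈ conditioning set.
  P2: blocked at chain node SleepHours ∈ conditioning set.
  P3: blocked at fork node SleepHours ∈ conditioning set.
  P4: blocked at fork node SleepHours ∈ conditioning set.
  P5: blocked at fork node Stress ∈ conditioning set.
  P6: blocked at fork node Stress ∈ conditioning set.
{SleepHours, Stress} contains no descendant of BMI and blocks every backdoor path.
Every element of {SleepHours, Stress} is needed (dropping SleepHours leaves P1 open; dropping Stress leaves P5 open), so no proper subset is valid.
Among all size-2 subsets of the eligible variables, only {SleepHours, Stress} blocks every backdoor path, so it is the unique smallest valid adjustment set.

{SleepHours, Stress}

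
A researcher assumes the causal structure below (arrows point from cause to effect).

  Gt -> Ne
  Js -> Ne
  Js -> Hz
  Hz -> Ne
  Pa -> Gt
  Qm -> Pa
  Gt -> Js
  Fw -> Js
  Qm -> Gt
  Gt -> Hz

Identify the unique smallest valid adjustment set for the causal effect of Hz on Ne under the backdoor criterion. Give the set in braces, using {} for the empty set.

{Gt, Js}

Variables eligible for adjustment (non-descendants of Hz, excluding Hz and Ne): {Fw, Gt, Js, Pa, Qm}.
Backdoor paths from Hz to Ne:
  P1: Hz <- Gt -> Js -> Ne
  P2: Hz <- Gt -> Ne
  P3: Hz <- Js <- Gt -> Ne
  P4: Hz <- Js -> Ne
The empty set is not sufficient: P1 (Hz <- Gt -> Js -> Ne) has no collider blocking it and no conditioned non-collider, so it is open.
Try {Gt, Js}:
  P1: blocked at fork node Gt ∈ conditioning set.
  P2: blocked at fork node Gt ∈ conditioning set.
  P3: blocked at chain node Js ∈ conditioning set.
  P4: blocked at fork node Js ∈ conditioning set.
{Gt, Js} contains no descendant of Hz and blocks every backdoor path.
Every element of {Gt, Js} is needed (dropping Gt leaves P2 open; dropping Js leaves P4 open), so no proper subset is valid.
Among all size-2 subsets of the eligible variables, only {Gt, Js} blocks every backdoor path, so it is the unique smallest valid adjustment set.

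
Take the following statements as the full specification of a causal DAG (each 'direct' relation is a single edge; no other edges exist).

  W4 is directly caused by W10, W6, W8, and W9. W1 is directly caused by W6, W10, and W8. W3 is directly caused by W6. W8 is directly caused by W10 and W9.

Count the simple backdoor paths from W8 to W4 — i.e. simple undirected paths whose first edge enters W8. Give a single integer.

A backdoor path from W8 to W4 is any simple undirected path whose first edge points into W8 (i.e. leaves W8 via a parent).
Parents of W8: {W10, W9}.
Enumerating:
  P1: W8 <- W9 -> W4
  P2: W8 <- W10 -> W4
  P3: W8 <- W10 -> W1 <- W6 -> W4
That exhausts the simple backdoor paths. Count: 3.

3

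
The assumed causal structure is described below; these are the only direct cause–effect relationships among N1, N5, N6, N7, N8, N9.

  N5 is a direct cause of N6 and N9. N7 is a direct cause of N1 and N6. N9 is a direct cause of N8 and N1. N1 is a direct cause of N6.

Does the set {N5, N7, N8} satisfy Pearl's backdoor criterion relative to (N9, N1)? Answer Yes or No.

No

Backdoor paths from N9 to N1 (paths whose first edge points into N9):
  P1: N9 <- N5 -> N6 <- N7 -> N1
  P2: N9 <- N5 -> N6 <- N1
Condition 1 (no descendant of N9 in the set): FAILS — N8 is a descendant of N9.
Condition 2 (every backdoor path blocked by {N5, N7, N8}):
  P1: blocked at fork node N5 ∈ conditioning set.
  P2: blocked at fork node N5 ∈ conditioning set.
{N5, N7, N8} does not satisfy the backdoor criterion.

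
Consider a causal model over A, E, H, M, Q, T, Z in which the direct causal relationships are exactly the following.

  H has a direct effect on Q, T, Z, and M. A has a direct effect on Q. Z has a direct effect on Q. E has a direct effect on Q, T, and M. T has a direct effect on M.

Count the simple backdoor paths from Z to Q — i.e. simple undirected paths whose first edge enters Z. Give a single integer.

A backdoor path from Z to Q is any simple undirected path whose first edge points into Z (i.e. leaves Z via a parent).
Parents of Z: {H}.
Enumerating:
  P1: Z <- H -> T <- E -> Q
  P2: Z <- H -> T -> M <- E -> Q
  P3: Z <- H -> M <- E -> Q
  P4: Z <- H -> M <- T <- E -> Q
  P5: Z <- H -> Q
That exhausts the simple backdoor paths. Count: 5.

5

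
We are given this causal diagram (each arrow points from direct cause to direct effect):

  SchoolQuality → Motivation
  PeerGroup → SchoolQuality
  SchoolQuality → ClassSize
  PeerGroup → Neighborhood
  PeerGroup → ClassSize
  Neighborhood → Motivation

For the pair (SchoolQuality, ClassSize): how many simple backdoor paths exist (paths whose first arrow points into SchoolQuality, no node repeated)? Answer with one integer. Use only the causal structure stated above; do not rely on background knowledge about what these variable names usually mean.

A backdoor path from SchoolQuality to ClassSize is any simple undirected path whose first edge points into SchoolQuality (i.e. leaves SchoolQuality via a parent).
Parents of SchoolQuality: {PeerGroup}.
Enumerating:
  P1: SchoolQuality <- PeerGroup -> ClassSize
That exhausts the simple backdoor paths. Count: 1.

1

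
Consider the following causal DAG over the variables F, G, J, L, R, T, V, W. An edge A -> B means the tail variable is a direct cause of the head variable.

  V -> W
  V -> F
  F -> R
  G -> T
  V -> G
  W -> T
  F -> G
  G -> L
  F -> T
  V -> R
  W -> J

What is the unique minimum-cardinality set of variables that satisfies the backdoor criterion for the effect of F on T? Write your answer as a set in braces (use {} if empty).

{V}

Variables eligible for adjustment (non-descendants of F, excluding F and T): {J, V, W}.
Backdoor paths from F to T:
  P1: F <- V -> G -> T
  P2: F <- V -> W -> T
The empty set is not sufficient: P1 (F <- V -> G -> T) has no collider blocking it and no conditioned non-collider, so it is open.
Try {V}:
  P1: blocked at fork node V ∈ conditioning set.
  P2: blocked at fork node V ∈ conditioning set.
{V} contains no descendant of F and blocks every backdoor path.
No other singleton works — e.g. {W} leaves P1 open — so {V} is the unique smallest valid adjustment set.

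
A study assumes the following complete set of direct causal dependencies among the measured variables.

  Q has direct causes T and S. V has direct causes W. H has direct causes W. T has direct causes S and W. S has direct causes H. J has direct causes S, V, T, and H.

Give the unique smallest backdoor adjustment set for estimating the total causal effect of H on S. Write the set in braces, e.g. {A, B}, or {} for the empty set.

Variables eligible for adjustment (non-descendants of H, excluding H and S): {V, W}.
Backdoor paths from H to S:
  P1: H <- W -> V -> J <- S
  P2: H <- W -> V -> J <- T <- S
  P3: H <- W -> V -> J <- T -> Q <- S
  P4: H <- W -> T <- S
  P5: H <- W -> T -> Q <- S
  P6: H <- W -> T -> J <- S
Each backdoor path contains an unconditioned collider, so every path is already blocked with the empty conditioning set:
  P1: blocked at collider J (neither it nor any descendant is in the conditioning set).
  P2: blocked at collider J (neither it nor any descendant is in the conditioning set).
  P3: blocked at collider J (neither it nor any descendant is in the conditioning set).
  P4: blocked at collider T (neither it nor any descendant is in the conditioning set).
  P5: blocked at collider Q (neither it nor any descendant is in the conditioning set).
  P6: blocked at collider J (neither it nor any descendant is in the conditioning set).
The empty set is therefore the unique smallest valid set.

{}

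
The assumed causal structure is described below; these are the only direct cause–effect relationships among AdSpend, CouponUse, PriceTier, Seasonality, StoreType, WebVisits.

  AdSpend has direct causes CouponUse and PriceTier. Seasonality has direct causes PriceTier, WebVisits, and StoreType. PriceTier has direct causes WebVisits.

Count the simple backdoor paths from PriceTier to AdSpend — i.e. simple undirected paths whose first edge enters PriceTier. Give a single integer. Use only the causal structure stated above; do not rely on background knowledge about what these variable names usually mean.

0

A backdoor path from PriceTier to AdSpend is any simple undirected path whose first edge points into PriceTier (i.e. leaves PriceTier via a parent).
Parents of PriceTier: {WebVisits}.
No simple path from any parent of PriceTier reaches AdSpend without revisiting PriceTier, so there are no backdoor paths.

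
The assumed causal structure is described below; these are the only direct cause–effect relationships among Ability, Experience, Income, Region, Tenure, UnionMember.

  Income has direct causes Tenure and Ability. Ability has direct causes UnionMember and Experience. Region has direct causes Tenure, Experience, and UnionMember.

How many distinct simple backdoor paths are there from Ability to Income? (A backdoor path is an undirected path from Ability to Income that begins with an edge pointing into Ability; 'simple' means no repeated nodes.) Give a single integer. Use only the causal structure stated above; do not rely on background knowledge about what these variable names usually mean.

2

A backdoor path from Ability to Income is any simple undirected path whose first edge points into Ability (i.e. leaves Ability via a parent).
Parents of Ability: {Experience, UnionMember}.
Enumerating:
  P1: Ability <- UnionMember -> Region <- Tenure -> Income
  P2: Ability <- Experience -> Region <- Tenure -> Income
That exhausts the simple backdoor paths. Count: 2.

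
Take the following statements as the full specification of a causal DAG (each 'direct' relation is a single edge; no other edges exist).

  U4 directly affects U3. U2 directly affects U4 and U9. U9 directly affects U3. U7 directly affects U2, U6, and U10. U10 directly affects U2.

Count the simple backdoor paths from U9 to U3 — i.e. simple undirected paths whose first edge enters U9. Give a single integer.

1

A backdoor path from U9 to U3 is any simple undirected path whose first edge points into U9 (i.e. leaves U9 via a parent).
Parents of U9: {U2}.
Enumerating:
  P1: U9 <- U2 -> U4 -> U3
That exhausts the simple backdoor paths. Count: 1.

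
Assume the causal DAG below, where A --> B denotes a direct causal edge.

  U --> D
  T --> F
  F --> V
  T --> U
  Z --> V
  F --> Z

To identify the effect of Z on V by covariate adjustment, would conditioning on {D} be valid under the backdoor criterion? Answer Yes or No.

Backdoor paths from Z to V (paths whose first edge points into Z):
  P1: Z <- F -> V
Condition 1 (no descendant of Z in the set): holds — descendants of Z are {V}; none are in {D}.
Condition 2 (every backdoor path blocked by {D}):
  P1: open — no interior node is in the conditioning set.
{D} does not satisfy the backdoor criterion.

No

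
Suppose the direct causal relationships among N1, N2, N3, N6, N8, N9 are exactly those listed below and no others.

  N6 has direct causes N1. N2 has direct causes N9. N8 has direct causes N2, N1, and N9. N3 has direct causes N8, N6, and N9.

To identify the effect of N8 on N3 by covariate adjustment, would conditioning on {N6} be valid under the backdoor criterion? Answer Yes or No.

No

Backdoor paths from N8 to N3 (paths whose first edge points into N8):
  P1: N8 <- N9 -> N3
  P2: N8 <- N2 <- N9 -> N3
  P3: N8 <- N1 -> N6 -> N3
Condition 1 (no descendant of N8 in the set): holds — descendants of N8 are {N3}; none are in {N6}.
Condition 2 (every backdoor path blocked by {N6}):
  P1: open — no interior node is in the conditioning set.
  P2: open — no interior node is in the conditioning set.
  P3: blocked at chain node N6 ∈ conditioning set.
{N6} does not satisfy the backdoor criterion.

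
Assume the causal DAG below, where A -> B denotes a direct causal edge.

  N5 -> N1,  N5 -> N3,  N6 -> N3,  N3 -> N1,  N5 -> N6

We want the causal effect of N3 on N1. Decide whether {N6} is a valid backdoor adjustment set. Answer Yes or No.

Backdoor paths from N3 to N1 (paths whose first edge points into N3):
  P1: N3 <- N5 -> N1
  P2: N3 <- N6 <- N5 -> N1
Condition 1 (no descendant of N3 in the set): holds — descendants of N3 are {N1}; none are in {N6}.
Condition 2 (every backdoor path blocked by {N6}):
  P1: open — no interior node is in the conditioning set.
  P2: blocked at chain node N6 ∈ conditioning set.
{N6} does not satisfy the backdoor criterion.

No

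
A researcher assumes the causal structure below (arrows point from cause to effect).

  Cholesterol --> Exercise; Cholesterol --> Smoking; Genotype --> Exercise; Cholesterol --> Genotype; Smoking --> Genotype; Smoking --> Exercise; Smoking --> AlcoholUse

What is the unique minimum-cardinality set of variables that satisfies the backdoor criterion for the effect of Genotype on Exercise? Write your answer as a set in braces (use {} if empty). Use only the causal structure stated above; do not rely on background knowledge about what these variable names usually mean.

Variables eligible for adjustment (non-descendants of Genotype, excluding Genotype and Exercise): {AlcoholUse, Cholesterol, Smoking}.
Backdoor paths from Genotype to Exercise:
  P1: Genotype <- Cholesterol -> Smoking -> Exercise
  P2: Genotype <- Cholesterol -> Exercise
  P3: Genotype <- Smoking <- Cholesterol -> Exercise
  P4: Genotype <- Smoking -> Exercise
The empty set is not sufficient: P1 (Genotype <- Cholesterol -> Smoking -> Exercise) has no collider blocking it and no conditioned non-collider, so it is open.
Try {Cholesterol, Smoking}:
  P1: blocked at fork node Cholesterol ∈ conditioning set.
  P2: blocked at fork node Cholesterol ∈ conditioning set.
  P3: blocked at chain node Smoking ∈ conditioning set.
  P4: blocked at fork node Smoking ∈ conditioning set.
{Cholesterol, Smoking} contains no descendant of Genotype and blocks every backdoor path.
Every element of {Cholesterol, Smoking} is needed (dropping Cholesterol leaves P2 open; dropping Smoking leaves P4 open), so no proper subset is valid.
Among all size-2 subsets of the eligible variables, only {Cholesterol, Smoking} blocks every backdoor path, so it is the unique smallest valid adjustment set.

{Cholesterol, Smoking}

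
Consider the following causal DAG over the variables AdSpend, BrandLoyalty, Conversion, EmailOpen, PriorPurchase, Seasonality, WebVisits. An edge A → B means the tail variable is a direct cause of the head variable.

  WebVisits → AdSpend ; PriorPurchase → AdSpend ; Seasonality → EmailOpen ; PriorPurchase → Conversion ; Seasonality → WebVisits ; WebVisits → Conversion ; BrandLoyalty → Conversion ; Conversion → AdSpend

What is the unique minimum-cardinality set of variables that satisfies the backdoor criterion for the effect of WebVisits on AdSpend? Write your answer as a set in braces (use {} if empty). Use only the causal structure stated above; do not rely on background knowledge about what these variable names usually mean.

{}

Variables eligible for adjustment (non-descendants of WebVisits, excluding WebVisits and AdSpend): {BrandLoyalty, EmailOpen, PriorPurchase, Seasonality}.
Backdoor paths from WebVisits to AdSpend:
  (none)
With no backdoor paths the empty set already satisfies the criterion, and it is trivially minimal.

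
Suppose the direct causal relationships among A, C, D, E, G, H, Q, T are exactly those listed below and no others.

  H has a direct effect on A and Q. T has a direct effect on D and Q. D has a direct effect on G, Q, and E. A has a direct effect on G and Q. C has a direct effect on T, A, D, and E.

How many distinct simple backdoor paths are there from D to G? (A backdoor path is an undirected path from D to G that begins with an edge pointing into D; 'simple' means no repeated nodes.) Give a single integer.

A backdoor path from D to G is any simple undirected path whose first edge points into D (i.e. leaves D via a parent).
Parents of D: {C, T}.
Enumerating:
  P1: D <- C -> A -> G
  P2: D <- C -> T -> Q <- H -> A -> G
  P3: D <- C -> T -> Q <- A -> G
  P4: D <- T <- C -> A -> G
  P5: D <- T -> Q <- H -> A -> G
  P6: D <- T -> Q <- A -> G
That exhausts the simple backdoor paths. Count: 6.

6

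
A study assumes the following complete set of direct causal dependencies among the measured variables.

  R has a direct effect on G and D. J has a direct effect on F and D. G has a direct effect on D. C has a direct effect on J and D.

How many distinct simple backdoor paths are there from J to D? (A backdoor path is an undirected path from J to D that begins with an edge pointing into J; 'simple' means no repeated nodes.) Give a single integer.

1

A backdoor path from J to D is any simple undirected path whose first edge points into J (i.e. leaves J via a parent).
Parents of J: {C}.
Enumerating:
  P1: J <- C -> D
That exhausts the simple backdoor paths. Count: 1.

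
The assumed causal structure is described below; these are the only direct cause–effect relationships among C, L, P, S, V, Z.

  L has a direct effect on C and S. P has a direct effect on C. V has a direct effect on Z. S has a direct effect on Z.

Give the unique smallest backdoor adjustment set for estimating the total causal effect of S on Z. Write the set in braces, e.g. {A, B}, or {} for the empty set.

{}

Variables eligible for adjustment (non-descendants of S, excluding S and Z): {C, L, P, V}.
Backdoor paths from S to Z:
  (none)
With no backdoor paths the empty set already satisfies the criterion, and it is trivially minimal.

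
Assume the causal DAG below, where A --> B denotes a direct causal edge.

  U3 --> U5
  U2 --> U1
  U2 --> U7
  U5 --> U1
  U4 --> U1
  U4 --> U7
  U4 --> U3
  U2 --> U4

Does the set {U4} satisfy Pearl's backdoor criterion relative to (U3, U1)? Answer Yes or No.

Backdoor paths from U3 to U1 (paths whose first edge points into U3):
  P1: U3 <- U4 <- U2 -> U1
  P2: U3 <- U4 -> U1
  P3: U3 <- U4 -> U7 <- U2 -> U1
Condition 1 (no descendant of U3 in the set): holds — descendants of U3 are {U1, U5}; none are in {U4}.
Condition 2 (every backdoor path blocked by {U4}):
  P1: blocked at chain node U4 ∈ conditioning set.
  P2: blocked at fork node U4 ∈ conditioning set.
  P3: blocked at fork node U4 ∈ conditioning set.
{U4} satisfies the backdoor criterion.

Yes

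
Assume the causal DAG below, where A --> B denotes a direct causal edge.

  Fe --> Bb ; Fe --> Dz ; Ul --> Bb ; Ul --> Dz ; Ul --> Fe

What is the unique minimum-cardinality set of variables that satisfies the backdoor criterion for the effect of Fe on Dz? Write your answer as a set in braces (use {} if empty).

{Ul}

Variables eligible for adjustment (non-descendants of Fe, excluding Fe and Dz): {Ul}.
Backdoor paths from Fe to Dz:
  P1: Fe <- Ul -> Dz
The empty set is not sufficient: P1 (Fe <- Ul -> Dz) has no collider blocking it and no conditioned non-collider, so it is open.
Try {Ul}:
  P1: blocked at fork node Ul ∈ conditioning set.
{Ul} contains no descendant of Fe and blocks every backdoor path.
{Ul} is the unique smallest valid adjustment set.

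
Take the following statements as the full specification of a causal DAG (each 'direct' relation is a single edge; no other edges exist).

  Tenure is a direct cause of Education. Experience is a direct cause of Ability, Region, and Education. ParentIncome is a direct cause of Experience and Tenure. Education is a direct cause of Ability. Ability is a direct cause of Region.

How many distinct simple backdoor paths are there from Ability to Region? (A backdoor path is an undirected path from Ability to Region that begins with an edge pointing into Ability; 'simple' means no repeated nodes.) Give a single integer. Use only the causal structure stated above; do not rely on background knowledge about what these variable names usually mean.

3

A backdoor path from Ability to Region is any simple undirected path whose first edge points into Ability (i.e. leaves Ability via a parent).
Parents of Ability: {Education, Experience}.
Enumerating:
  P1: Ability <- Experience -> Region
  P2: Ability <- Education <- Experience -> Region
  P3: Ability <- Education <- Tenure <- ParentIncome -> Experience -> Region
That exhausts the simple backdoor paths. Count: 3.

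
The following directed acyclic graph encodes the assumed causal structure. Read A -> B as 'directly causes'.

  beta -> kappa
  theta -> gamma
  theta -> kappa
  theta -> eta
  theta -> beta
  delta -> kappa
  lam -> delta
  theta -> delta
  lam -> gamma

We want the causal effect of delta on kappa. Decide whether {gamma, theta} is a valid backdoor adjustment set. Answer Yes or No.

Backdoor paths from delta to kappa (paths whose first edge points into delta):
  P1: delta <- lam -> gamma <- theta -> beta -> kappa
  P2: delta <- lam -> gamma <- theta -> kappa
  P3: delta <- theta -> beta -> kappa
  P4: delta <- theta -> kappa
Condition 1 (no descendant of delta in the set): holds — descendants of delta are {kappa}; none are in {gamma, theta}.
Condition 2 (every backdoor path blocked by {gamma, theta}):
  P1: blocked at fork node theta ∈ conditioning set.
  P2: blocked at fork node theta ∈ conditioning set.
  P3: blocked at fork node theta ∈ conditioning set.
  P4: blocked at fork node theta ∈ conditioning set.
{gamma, theta} satisfies the backdoor criterion.

Yes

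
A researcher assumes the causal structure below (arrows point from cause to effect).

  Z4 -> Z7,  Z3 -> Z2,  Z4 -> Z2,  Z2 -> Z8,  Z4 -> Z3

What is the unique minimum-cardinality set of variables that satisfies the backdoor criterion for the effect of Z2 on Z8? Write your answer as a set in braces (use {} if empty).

Variables eligible for adjustment (non-descendants of Z2, excluding Z2 and Z8): {Z3, Z4, Z7}.
Backdoor paths from Z2 to Z8:
  (none)
With no backdoor paths the empty set already satisfies the criterion, and it is trivially minimal.

{}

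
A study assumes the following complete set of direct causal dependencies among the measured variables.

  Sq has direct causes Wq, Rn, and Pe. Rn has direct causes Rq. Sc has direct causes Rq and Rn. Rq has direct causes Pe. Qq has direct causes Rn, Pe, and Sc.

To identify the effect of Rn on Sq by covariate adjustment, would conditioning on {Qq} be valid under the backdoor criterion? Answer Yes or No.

No

Backdoor paths from Rn to Sq (paths whose first edge points into Rn):
  P1: Rn <- Rq <- Pe -> Sq
  P2: Rn <- Rq -> Sc -> Qq <- Pe -> Sq
Condition 1 (no descendant of Rn in the set): FAILS — Qq is a descendant of Rn.
Condition 2 (every backdoor path blocked by {Qq}):
  P1: open — no interior node is in the conditioning set.
  P2: open — collider(s) Qq are conditioned on (or have a conditioned descendant) and no non-collider on the path is in the set.
{Qq} does not satisfy the backdoor criterion.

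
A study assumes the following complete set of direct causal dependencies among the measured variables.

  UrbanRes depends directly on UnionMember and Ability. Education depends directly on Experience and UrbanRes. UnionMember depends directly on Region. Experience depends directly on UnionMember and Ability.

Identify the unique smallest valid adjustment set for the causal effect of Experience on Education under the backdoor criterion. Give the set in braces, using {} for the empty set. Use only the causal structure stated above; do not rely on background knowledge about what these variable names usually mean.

{UrbanRes}

Variables eligible for adjustment (non-descendants of Experience, excluding Experience and Education): {Ability, Region, UnionMember, UrbanRes}.
Backdoor paths from Experience to Education:
  P1: Experience <- UnionMember -> UrbanRes -> Education
  P2: Experience <- Ability -> UrbanRes -> Education
The empty set is not sufficient: P1 (Experience <- UnionMember -> UrbanRes -> Education) has no collider blocking it and no conditioned non-collider, so it is open.
Try {UrbanRes}:
  P1: blocked at chain node UrbanRes ∈ conditioning set.
  P2: blocked at chain node UrbanRes ∈ conditioning set.
{UrbanRes} contains no descendant of Experience and blocks every backdoor path.
No other singleton works — e.g. {Region} leaves P1 open — so {UrbanRes} is the unique smallest valid adjustment set.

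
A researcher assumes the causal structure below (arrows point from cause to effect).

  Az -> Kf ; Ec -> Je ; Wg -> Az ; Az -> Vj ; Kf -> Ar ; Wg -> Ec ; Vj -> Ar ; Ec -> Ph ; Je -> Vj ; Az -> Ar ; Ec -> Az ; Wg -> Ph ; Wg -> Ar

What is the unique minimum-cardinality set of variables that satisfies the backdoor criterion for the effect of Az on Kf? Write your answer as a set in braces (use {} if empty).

Variables eligible for adjustment (non-descendants of Az, excluding Az and Kf): {Ec, Je, Ph, Wg}.
Backdoor paths from Az to Kf:
  P1: Az <- Wg -> Ec -> Je -> Vj -> Ar <- Kf
  P2: Az <- Wg -> Ph <- Ec -> Je -> Vj -> Ar <- Kf
  P3: Az <- Wg -> Ar <- Kf
  P4: Az <- Ec <- Wg -> Ar <- Kf
  P5: Az <- Ec -> Je -> Vj -> Ar <- Kf
  P6: Az <- Ec -> Ph <- Wg -> Ar <- Kf
Each backdoor path contains an unconditioned collider, so every path is already blocked with the empty conditioning set:
  P1: blocked at collider Ar (neither it nor any descendant is in the conditioning set).
  P2: blocked at collider Ph (neither it nor any descendant is in the conditioning set).
  P3: blocked at collider Ar (neither it nor any descendant is in the conditioning set).
  P4: blocked at collider Ar (neither it nor any descendant is in the conditioning set).
  P5: blocked at collider Ar (neither it nor any descendant is in the conditioning set).
  P6: blocked at collider Ph (neither it nor any descendant is in the conditioning set).
The empty set is therefore the unique smallest valid set.

{}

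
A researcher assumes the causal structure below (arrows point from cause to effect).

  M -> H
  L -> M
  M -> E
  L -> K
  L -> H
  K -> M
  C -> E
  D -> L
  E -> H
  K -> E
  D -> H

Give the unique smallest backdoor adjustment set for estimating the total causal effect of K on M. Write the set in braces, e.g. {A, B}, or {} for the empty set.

{L}

Variables eligible for adjustment (non-descendants of K, excluding K and M): {C, D, L}.
Backdoor paths from K to M:
  P1: K <- L <- D -> H <- M
  P2: K <- L <- D -> H <- E <- M
  P3: K <- L -> M
  P4: K <- L -> H <- M
  P5: K <- L -> H <- E <- M
The empty set is not sufficient: P3 (K <- L -> M) has no collider blocking it and no conditioned non-collider, so it is open.
Try {L}:
  P1: blocked at chain node L ∈ conditioning set.
  P2: blocked at chain node L ∈ conditioning set.
  P3: blocked at fork node L ∈ conditioning set.
  P4: blocked at fork node L ∈ conditioning set.
  P5: blocked at fork node L ∈ conditioning set.
{L} contains no descendant of K and blocks every backdoor path.
No other singleton works — e.g. {D} leaves P3 open — so {L} is the unique smallest valid adjustment set.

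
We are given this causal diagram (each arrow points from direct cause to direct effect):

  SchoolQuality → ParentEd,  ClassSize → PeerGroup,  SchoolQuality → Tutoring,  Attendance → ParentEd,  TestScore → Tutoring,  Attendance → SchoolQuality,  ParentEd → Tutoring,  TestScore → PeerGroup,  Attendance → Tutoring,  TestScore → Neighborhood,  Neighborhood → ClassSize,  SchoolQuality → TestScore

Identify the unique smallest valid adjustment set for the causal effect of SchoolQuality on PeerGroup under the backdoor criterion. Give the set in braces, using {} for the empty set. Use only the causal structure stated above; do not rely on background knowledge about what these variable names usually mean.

Variables eligible for adjustment (non-descendants of SchoolQuality, excluding SchoolQuality and PeerGroup): {Attendance}.
Backdoor paths from SchoolQuality to PeerGroup:
  P1: SchoolQuality <- Attendance -> ParentEd -> Tutoring <- TestScore -> Neighborhood -> ClassSize -> PeerGroup
  P2: SchoolQuality <- Attendance -> ParentEd -> Tutoring <- TestScore -> PeerGroup
  P3: SchoolQuality <- Attendance -> Tutoring <- TestScore -> Neighborhood -> ClassSize -> PeerGroup
  P4: SchoolQuality <- Attendance -> Tutoring <- TestScore -> PeerGroup
Each backdoor path contains an unconditioned collider, so every path is already blocked with the empty conditioning set:
  P1: blocked at collider Tutoring (neither it nor any descendant is in the conditioning set).
  P2: blocked at collider Tutoring (neither it nor any descendant is in the conditioning set).
  P3: blocked at collider Tutoring (neither it nor any descendant is in the conditioning set).
  P4: blocked at collider Tutoring (neither it nor any descendant is in the conditioning set).
The empty set is therefore the unique smallest valid set.

{}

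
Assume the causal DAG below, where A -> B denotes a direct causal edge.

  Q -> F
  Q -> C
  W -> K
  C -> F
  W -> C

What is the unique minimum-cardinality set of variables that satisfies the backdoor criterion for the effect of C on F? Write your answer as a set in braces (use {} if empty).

{Q}

Variables eligible for adjustment (non-descendants of C, excluding C and F): {K, Q, W}.
Backdoor paths from C to F:
  P1: C <- Q -> F
The empty set is not sufficient: P1 (C <- Q -> F) has no collider blocking it and no conditioned non-collider, so it is open.
Try {Q}:
  P1: blocked at fork node Q ∈ conditioning set.
{Q} contains no descendant of C and blocks every backdoor path.
No other singleton works — e.g. {W} leaves P1 open — so {Q} is the unique smallest valid adjustment set.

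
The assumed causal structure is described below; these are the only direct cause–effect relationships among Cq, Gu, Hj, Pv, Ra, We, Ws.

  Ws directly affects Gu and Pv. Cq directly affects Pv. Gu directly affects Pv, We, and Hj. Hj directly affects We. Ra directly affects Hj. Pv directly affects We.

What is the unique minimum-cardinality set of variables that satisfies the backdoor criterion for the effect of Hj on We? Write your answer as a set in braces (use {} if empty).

Variables eligible for adjustment (non-descendants of Hj, excluding Hj and We): {Cq, Gu, Pv, Ra, Ws}.
Backdoor paths from Hj to We:
  P1: Hj <- Gu <- Ws -> Pv -> We
  P2: Hj <- Gu -> Pv -> We
  P3: Hj <- Gu -> We
The empty set is not sufficient: P1 (Hj <- Gu <- Ws -> Pv -> We) has no collider blocking it and no conditioned non-collider, so it is open.
Try {Gu}:
  P1: blocked at chain node Gu ∈ conditioning set.
  P2: blocked at fork node Gu ∈ conditioning set.
  P3: blocked at fork node Gu ∈ conditioning set.
{Gu} contains no descendant of Hj and blocks every backdoor path.
No other singleton works — e.g. {Ws} leaves P2 open — so {Gu} is the unique smallest valid adjustment set.

{Gu}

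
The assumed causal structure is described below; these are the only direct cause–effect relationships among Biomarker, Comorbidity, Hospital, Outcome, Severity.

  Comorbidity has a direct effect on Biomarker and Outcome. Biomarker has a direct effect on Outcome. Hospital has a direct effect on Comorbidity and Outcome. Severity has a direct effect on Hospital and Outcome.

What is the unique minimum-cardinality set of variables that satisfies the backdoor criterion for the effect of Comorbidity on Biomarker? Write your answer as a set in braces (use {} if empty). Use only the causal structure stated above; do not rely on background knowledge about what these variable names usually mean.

{}

Variables eligible for adjustment (non-descendants of Comorbidity, excluding Comorbidity and Biomarker): {Hospital, Severity}.
Backdoor paths from Comorbidity to Biomarker:
  P1: Comorbidity <- Hospital <- Severity -> Outcome <- Biomarker
  P2: Comorbidity <- Hospital -> Outcome <- Biomarker
Each backdoor path contains an unconditioned collider, so every path is already blocked with the empty conditioning set:
  P1: blocked at collider Outcome (neither it nor any descendant is in the conditioning set).
  P2: blocked at collider Outcome (neither it nor any descendant is in the conditioning set).
The empty set is therefore the unique smallest valid set.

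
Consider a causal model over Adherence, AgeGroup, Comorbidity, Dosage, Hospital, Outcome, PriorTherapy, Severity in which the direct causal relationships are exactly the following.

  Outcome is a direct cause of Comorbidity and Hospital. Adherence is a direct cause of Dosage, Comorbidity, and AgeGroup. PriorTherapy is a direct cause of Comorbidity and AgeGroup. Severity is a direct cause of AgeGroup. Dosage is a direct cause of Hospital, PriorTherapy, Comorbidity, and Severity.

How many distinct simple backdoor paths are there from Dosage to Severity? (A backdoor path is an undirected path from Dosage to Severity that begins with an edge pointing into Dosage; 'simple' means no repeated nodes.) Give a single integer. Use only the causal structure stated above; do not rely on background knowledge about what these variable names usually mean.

2

A backdoor path from Dosage to Severity is any simple undirected path whose first edge points into Dosage (i.e. leaves Dosage via a parent).
Parents of Dosage: {Adherence}.
Enumerating:
  P1: Dosage <- Adherence -> AgeGroup <- Severity
  P2: Dosage <- Adherence -> Comorbidity <- PriorTherapy -> AgeGroup <- Severity
That exhausts the simple backdoor paths. Count: 2.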